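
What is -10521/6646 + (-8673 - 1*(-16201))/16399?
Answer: -122502791/108987754 ≈ -1.1240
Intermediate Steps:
-10521/6646 + (-8673 - 1*(-16201))/16399 = -10521*1/6646 + (-8673 + 16201)*(1/16399) = -10521/6646 + 7528*(1/16399) = -10521/6646 + 7528/16399 = -122502791/108987754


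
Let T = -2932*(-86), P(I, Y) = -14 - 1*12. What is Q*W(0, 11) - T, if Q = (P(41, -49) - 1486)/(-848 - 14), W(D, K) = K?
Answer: -108669196/431 ≈ -2.5213e+5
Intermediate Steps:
P(I, Y) = -26 (P(I, Y) = -14 - 12 = -26)
T = 252152
Q = 756/431 (Q = (-26 - 1486)/(-848 - 14) = -1512/(-862) = -1512*(-1/862) = 756/431 ≈ 1.7541)
Q*W(0, 11) - T = (756/431)*11 - 1*252152 = 8316/431 - 252152 = -108669196/431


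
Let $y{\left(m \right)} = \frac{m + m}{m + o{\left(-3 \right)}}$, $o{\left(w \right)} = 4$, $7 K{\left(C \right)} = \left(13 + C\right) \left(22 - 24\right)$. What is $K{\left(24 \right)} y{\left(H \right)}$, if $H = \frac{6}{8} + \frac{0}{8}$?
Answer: $- \frac{444}{133} \approx -3.3383$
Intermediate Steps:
$K{\left(C \right)} = - \frac{26}{7} - \frac{2 C}{7}$ ($K{\left(C \right)} = \frac{\left(13 + C\right) \left(22 - 24\right)}{7} = \frac{\left(13 + C\right) \left(-2\right)}{7} = \frac{-26 - 2 C}{7} = - \frac{26}{7} - \frac{2 C}{7}$)
$H = \frac{3}{4}$ ($H = 6 \cdot \frac{1}{8} + 0 \cdot \frac{1}{8} = \frac{3}{4} + 0 = \frac{3}{4} \approx 0.75$)
$y{\left(m \right)} = \frac{2 m}{4 + m}$ ($y{\left(m \right)} = \frac{m + m}{m + 4} = \frac{2 m}{4 + m}$)
$K{\left(24 \right)} y{\left(H \right)} = \left(- \frac{26}{7} - \frac{48}{7}\right) 2 \cdot \frac{3}{4} \frac{1}{4 + \frac{3}{4}} = \left(- \frac{26}{7} - \frac{48}{7}\right) 2 \cdot \frac{3}{4} \frac{1}{\frac{19}{4}} = - \frac{74 \cdot 2 \cdot \frac{3}{4} \cdot \frac{4}{19}}{7} = \left(- \frac{74}{7}\right) \frac{6}{19} = - \frac{444}{133}$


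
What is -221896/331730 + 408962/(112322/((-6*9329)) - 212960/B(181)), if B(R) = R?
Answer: -344277799859372738/990259938376765 ≈ -347.66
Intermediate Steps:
-221896/331730 + 408962/(112322/((-6*9329)) - 212960/B(181)) = -221896/331730 + 408962/(112322/((-6*9329)) - 212960/181) = -221896*1/331730 + 408962/(112322/(-55974) - 212960*1/181) = -110948/165865 + 408962/(112322*(-1/55974) - 212960/181) = -110948/165865 + 408962/(-56161/27987 - 212960/181) = -110948/165865 + 408962/(-5970276661/5065647) = -110948/165865 + 408962*(-5065647/5970276661) = -110948/165865 - 2071657128414/5970276661 = -344277799859372738/990259938376765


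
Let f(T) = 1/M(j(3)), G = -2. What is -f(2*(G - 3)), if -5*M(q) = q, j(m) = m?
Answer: 5/3 ≈ 1.6667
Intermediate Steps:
M(q) = -q/5
f(T) = -5/3 (f(T) = 1/(-⅕*3) = 1/(-⅗) = -5/3)
-f(2*(G - 3)) = -1*(-5/3) = 5/3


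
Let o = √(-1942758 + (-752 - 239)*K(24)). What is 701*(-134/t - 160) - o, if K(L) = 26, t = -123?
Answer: -13701746/123 - 2*I*√492131 ≈ -1.114e+5 - 1403.0*I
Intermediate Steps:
o = 2*I*√492131 (o = √(-1942758 + (-752 - 239)*26) = √(-1942758 - 991*26) = √(-1942758 - 25766) = √(-1968524) = 2*I*√492131 ≈ 1403.0*I)
701*(-134/t - 160) - o = 701*(-134/(-123) - 160) - 2*I*√492131 = 701*(-134*(-1/123) - 160) - 2*I*√492131 = 701*(134/123 - 160) - 2*I*√492131 = 701*(-19546/123) - 2*I*√492131 = -13701746/123 - 2*I*√492131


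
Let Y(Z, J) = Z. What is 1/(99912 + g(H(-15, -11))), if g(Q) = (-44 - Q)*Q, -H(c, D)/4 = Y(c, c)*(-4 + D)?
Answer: -1/670488 ≈ -1.4915e-6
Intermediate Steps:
H(c, D) = -4*c*(-4 + D)
g(Q) = Q*(-44 - Q)
1/(99912 + g(H(-15, -11))) = 1/(99912 - 4*(-15)*(4 - 1*(-11))*(44 + 4*(-15)*(4 - 1*(-11)))) = 1/(99912 - 4*(-15)*(4 + 11)*(44 + 4*(-15)*(4 + 11))) = 1/(99912 - 4*(-15)*15*(44 + 4*(-15)*15)) = 1/(99912 - 1*(-900)*(44 - 900)) = 1/(99912 - 1*(-900)*(-856)) = 1/(99912 - 770400) = 1/(-670488) = -1/670488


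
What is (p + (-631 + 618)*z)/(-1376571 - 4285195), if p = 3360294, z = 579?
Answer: -304797/514706 ≈ -0.59218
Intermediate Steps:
(p + (-631 + 618)*z)/(-1376571 - 4285195) = (3360294 + (-631 + 618)*579)/(-1376571 - 4285195) = (3360294 - 13*579)/(-5661766) = (3360294 - 7527)*(-1/5661766) = 3352767*(-1/5661766) = -304797/514706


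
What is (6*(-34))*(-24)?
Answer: 4896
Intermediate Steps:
(6*(-34))*(-24) = -204*(-24) = 4896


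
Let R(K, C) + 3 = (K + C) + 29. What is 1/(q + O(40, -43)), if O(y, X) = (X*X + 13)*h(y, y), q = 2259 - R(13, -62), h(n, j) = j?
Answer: 1/76762 ≈ 1.3027e-5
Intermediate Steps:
R(K, C) = 26 + C + K (R(K, C) = -3 + ((K + C) + 29) = -3 + ((C + K) + 29) = -3 + (29 + C + K) = 26 + C + K)
q = 2282 (q = 2259 - (26 - 62 + 13) = 2259 - 1*(-23) = 2259 + 23 = 2282)
O(y, X) = y*(13 + X²) (O(y, X) = (X*X + 13)*y = (X² + 13)*y = (13 + X²)*y = y*(13 + X²))
1/(q + O(40, -43)) = 1/(2282 + 40*(13 + (-43)²)) = 1/(2282 + 40*(13 + 1849)) = 1/(2282 + 40*1862) = 1/(2282 + 74480) = 1/76762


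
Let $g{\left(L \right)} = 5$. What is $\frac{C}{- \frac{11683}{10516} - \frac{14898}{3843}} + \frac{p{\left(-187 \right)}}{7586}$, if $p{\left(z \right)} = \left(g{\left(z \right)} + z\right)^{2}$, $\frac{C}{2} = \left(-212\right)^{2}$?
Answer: $- \frac{4591758435950266}{254845521547} \approx -18018.0$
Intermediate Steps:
$C = 89888$ ($C = 2 \left(-212\right)^{2} = 2 \cdot 44944 = 89888$)
$p{\left(z \right)} = \left(5 + z\right)^{2}$
$\frac{C}{- \frac{11683}{10516} - \frac{14898}{3843}} + \frac{p{\left(-187 \right)}}{7586} = \frac{89888}{- \frac{11683}{10516} - \frac{14898}{3843}} + \frac{\left(5 - 187\right)^{2}}{7586} = \frac{89888}{\left(-11683\right) \frac{1}{10516} - \frac{4966}{1281}} + \left(-182\right)^{2} \cdot \frac{1}{7586} = \frac{89888}{- \frac{11683}{10516} - \frac{4966}{1281}} + 33124 \cdot \frac{1}{7586} = \frac{89888}{- \frac{67188379}{13470996}} + \frac{16562}{3793} = 89888 \left(- \frac{13470996}{67188379}\right) + \frac{16562}{3793} = - \frac{1210880888448}{67188379} + \frac{16562}{3793} = - \frac{4591758435950266}{254845521547}$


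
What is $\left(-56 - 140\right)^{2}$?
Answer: $38416$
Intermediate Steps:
$\left(-56 - 140\right)^{2} = \left(-196\right)^{2} = 38416$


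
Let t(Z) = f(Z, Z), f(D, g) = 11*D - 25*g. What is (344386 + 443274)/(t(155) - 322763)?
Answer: -787660/324933 ≈ -2.4241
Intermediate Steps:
f(D, g) = -25*g + 11*D
t(Z) = -14*Z (t(Z) = -25*Z + 11*Z = -14*Z)
(344386 + 443274)/(t(155) - 322763) = (344386 + 443274)/(-14*155 - 322763) = 787660/(-2170 - 322763) = 787660/(-324933) = 787660*(-1/324933) = -787660/324933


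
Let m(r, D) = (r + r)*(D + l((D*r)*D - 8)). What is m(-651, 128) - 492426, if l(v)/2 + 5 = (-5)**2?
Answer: -711162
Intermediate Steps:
l(v) = 40 (l(v) = -10 + 2*(-5)**2 = -10 + 2*25 = -10 + 50 = 40)
m(r, D) = 2*r*(40 + D) (m(r, D) = (r + r)*(D + 40) = (2*r)*(40 + D) = 2*r*(40 + D))
m(-651, 128) - 492426 = 2*(-651)*(40 + 128) - 492426 = 2*(-651)*168 - 492426 = -218736 - 492426 = -711162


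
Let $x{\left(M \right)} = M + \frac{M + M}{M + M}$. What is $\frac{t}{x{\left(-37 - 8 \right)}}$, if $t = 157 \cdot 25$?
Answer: $- \frac{3925}{44} \approx -89.205$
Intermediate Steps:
$t = 3925$
$x{\left(M \right)} = 1 + M$ ($x{\left(M \right)} = M + \frac{2 M}{2 M} = M + 2 M \frac{1}{2 M} = M + 1 = 1 + M$)
$\frac{t}{x{\left(-37 - 8 \right)}} = \frac{3925}{1 - 45} = \frac{3925}{-44} = 3925 \left(- \frac{1}{44}\right) = - \frac{3925}{44}$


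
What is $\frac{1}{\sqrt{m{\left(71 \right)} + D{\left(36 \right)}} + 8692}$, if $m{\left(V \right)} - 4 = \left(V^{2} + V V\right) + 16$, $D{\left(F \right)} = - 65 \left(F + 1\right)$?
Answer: $\frac{8692}{75543167} - \frac{\sqrt{7697}}{75543167} \approx 0.0001139$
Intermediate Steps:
$D{\left(F \right)} = -65 - 65 F$ ($D{\left(F \right)} = - 65 \left(1 + F\right) = -65 - 65 F$)
$m{\left(V \right)} = 20 + 2 V^{2}$ ($m{\left(V \right)} = 4 + \left(\left(V^{2} + V V\right) + 16\right) = 4 + \left(\left(V^{2} + V^{2}\right) + 16\right) = 4 + \left(2 V^{2} + 16\right) = 4 + \left(16 + 2 V^{2}\right) = 20 + 2 V^{2}$)
$\frac{1}{\sqrt{m{\left(71 \right)} + D{\left(36 \right)}} + 8692} = \frac{1}{\sqrt{\left(20 + 2 \cdot 71^{2}\right) - 2405} + 8692} = \frac{1}{\sqrt{\left(20 + 2 \cdot 5041\right) - 2405} + 8692} = \frac{1}{\sqrt{\left(20 + 10082\right) - 2405} + 8692} = \frac{1}{\sqrt{10102 - 2405} + 8692} = \frac{1}{\sqrt{7697} + 8692} = \frac{1}{8692 + \sqrt{7697}}$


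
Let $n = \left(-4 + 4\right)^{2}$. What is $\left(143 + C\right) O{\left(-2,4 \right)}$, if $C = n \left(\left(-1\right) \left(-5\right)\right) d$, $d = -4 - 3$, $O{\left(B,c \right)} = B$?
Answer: $-286$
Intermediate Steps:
$d = -7$ ($d = -4 - 3 = -7$)
$n = 0$ ($n = 0^{2} = 0$)
$C = 0$ ($C = 0 \left(\left(-1\right) \left(-5\right)\right) \left(-7\right) = 0 \cdot 5 \left(-7\right) = 0 \left(-7\right) = 0$)
$\left(143 + C\right) O{\left(-2,4 \right)} = \left(143 + 0\right) \left(-2\right) = 143 \left(-2\right) = -286$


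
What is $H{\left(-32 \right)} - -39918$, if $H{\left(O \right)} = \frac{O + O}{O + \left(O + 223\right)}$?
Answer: $\frac{6346898}{159} \approx 39918.0$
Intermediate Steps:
$H{\left(O \right)} = \frac{2 O}{223 + 2 O}$ ($H{\left(O \right)} = \frac{2 O}{O + \left(223 + O\right)} = \frac{2 O}{223 + 2 O}$)
$H{\left(-32 \right)} - -39918 = 2 \left(-32\right) \frac{1}{223 + 2 \left(-32\right)} - -39918 = 2 \left(-32\right) \frac{1}{223 - 64} + 39918 = 2 \left(-32\right) \frac{1}{159} + 39918 = - \frac{64}{159} + 39918 = \frac{6346898}{159}$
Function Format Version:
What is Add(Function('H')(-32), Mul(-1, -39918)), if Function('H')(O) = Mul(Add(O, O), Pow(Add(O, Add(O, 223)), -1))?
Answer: Rational(6346898, 159) ≈ 39918.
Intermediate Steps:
Function('H')(O) = Mul(2, O, Pow(Add(223, Mul(2, O)), -1)) (Function('H')(O) = Mul(Mul(2, O), Pow(Add(O, Add(223, O)), -1)) = Mul(Mul(2, O), Pow(Add(223, Mul(2, O)), -1)) = Mul(2, O, Pow(Add(223, Mul(2, O)), -1)))
Add(Function('H')(-32), Mul(-1, -39918)) = Add(Mul(2, -32, Pow(Add(223, Mul(2, -32)), -1)), Mul(-1, -39918)) = Add(Mul(2, -32, Pow(Add(223, -64), -1)), 39918) = Add(Mul(2, -32, Pow(159, -1)), 39918) = Add(Mul(2, -32, Rational(1, 159)), 39918) = Add(Rational(-64, 159), 39918) = Rational(6346898, 159)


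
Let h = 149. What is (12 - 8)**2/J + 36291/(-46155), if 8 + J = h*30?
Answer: -26865327/34323935 ≈ -0.78270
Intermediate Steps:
J = 4462 (J = -8 + 149*30 = -8 + 4470 = 4462)
(12 - 8)**2/J + 36291/(-46155) = (12 - 8)**2/4462 + 36291/(-46155) = 4**2*(1/4462) + 36291*(-1/46155) = 16*(1/4462) - 12097/15385 = 8/2231 - 12097/15385 = -26865327/34323935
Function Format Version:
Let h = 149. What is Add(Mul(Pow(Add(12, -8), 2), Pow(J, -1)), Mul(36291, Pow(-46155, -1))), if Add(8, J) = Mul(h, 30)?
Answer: Rational(-26865327, 34323935) ≈ -0.78270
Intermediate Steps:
J = 4462 (J = Add(-8, Mul(149, 30)) = Add(-8, 4470) = 4462)
Add(Mul(Pow(Add(12, -8), 2), Pow(J, -1)), Mul(36291, Pow(-46155, -1))) = Add(Mul(Pow(Add(12, -8), 2), Pow(4462, -1)), Mul(36291, Pow(-46155, -1))) = Add(Mul(Pow(4, 2), Rational(1, 4462)), Mul(36291, Rational(-1, 46155))) = Add(Mul(16, Rational(1, 4462)), Rational(-12097, 15385)) = Add(Rational(8, 2231), Rational(-12097, 15385)) = Rational(-26865327, 34323935)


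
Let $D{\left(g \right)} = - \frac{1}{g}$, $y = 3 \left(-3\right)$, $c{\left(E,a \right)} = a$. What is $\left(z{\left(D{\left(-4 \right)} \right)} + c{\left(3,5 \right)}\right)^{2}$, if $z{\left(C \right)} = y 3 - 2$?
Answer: $576$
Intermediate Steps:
$y = -9$
$z{\left(C \right)} = -29$ ($z{\left(C \right)} = \left(-9\right) 3 - 2 = -27 - 2 = -29$)
$\left(z{\left(D{\left(-4 \right)} \right)} + c{\left(3,5 \right)}\right)^{2} = \left(-29 + 5\right)^{2} = \left(-24\right)^{2} = 576$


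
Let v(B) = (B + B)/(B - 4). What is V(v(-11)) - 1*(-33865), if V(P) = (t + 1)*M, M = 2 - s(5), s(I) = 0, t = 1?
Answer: 33869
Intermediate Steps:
M = 2 (M = 2 - 1*0 = 2 + 0 = 2)
v(B) = 2*B/(-4 + B) (v(B) = (2*B)/(-4 + B) = 2*B/(-4 + B))
V(P) = 4 (V(P) = (1 + 1)*2 = 2*2 = 4)
V(v(-11)) - 1*(-33865) = 4 - 1*(-33865) = 4 + 33865 = 33869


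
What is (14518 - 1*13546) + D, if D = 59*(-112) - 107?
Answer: -5743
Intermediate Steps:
D = -6715 (D = -6608 - 107 = -6715)
(14518 - 1*13546) + D = (14518 - 1*13546) - 6715 = (14518 - 13546) - 6715 = 972 - 6715 = -5743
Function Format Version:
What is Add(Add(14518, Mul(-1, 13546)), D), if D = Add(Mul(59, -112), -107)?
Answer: -5743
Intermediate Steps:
D = -6715 (D = Add(-6608, -107) = -6715)
Add(Add(14518, Mul(-1, 13546)), D) = Add(Add(14518, Mul(-1, 13546)), -6715) = Add(Add(14518, -13546), -6715) = Add(972, -6715) = -5743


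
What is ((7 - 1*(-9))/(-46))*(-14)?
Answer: 112/23 ≈ 4.8696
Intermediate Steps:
((7 - 1*(-9))/(-46))*(-14) = -(7 + 9)/46*(-14) = -1/46*16*(-14) = -8/23*(-14) = 112/23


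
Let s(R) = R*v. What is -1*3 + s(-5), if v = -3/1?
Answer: 12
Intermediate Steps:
v = -3 (v = -3*1 = -3)
s(R) = -3*R (s(R) = R*(-3) = -3*R)
-1*3 + s(-5) = -1*3 - 3*(-5) = -3 + 15 = 12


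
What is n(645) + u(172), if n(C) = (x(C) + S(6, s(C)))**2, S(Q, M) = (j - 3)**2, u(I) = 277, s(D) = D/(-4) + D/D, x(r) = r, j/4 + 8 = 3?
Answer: 1378553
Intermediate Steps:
j = -20 (j = -32 + 4*3 = -32 + 12 = -20)
s(D) = 1 - D/4 (s(D) = D*(-1/4) + 1 = -D/4 + 1 = 1 - D/4)
S(Q, M) = 529 (S(Q, M) = (-20 - 3)**2 = (-23)**2 = 529)
n(C) = (529 + C)**2 (n(C) = (C + 529)**2 = (529 + C)**2)
n(645) + u(172) = (529 + 645)**2 + 277 = 1174**2 + 277 = 1378276 + 277 = 1378553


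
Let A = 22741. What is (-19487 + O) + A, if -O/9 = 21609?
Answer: -191227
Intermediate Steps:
O = -194481 (O = -9*21609 = -194481)
(-19487 + O) + A = (-19487 - 194481) + 22741 = -213968 + 22741 = -191227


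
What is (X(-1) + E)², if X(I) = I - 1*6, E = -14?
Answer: 441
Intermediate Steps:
X(I) = -6 + I (X(I) = I - 6 = -6 + I)
(X(-1) + E)² = ((-6 - 1) - 14)² = (-7 - 14)² = (-21)² = 441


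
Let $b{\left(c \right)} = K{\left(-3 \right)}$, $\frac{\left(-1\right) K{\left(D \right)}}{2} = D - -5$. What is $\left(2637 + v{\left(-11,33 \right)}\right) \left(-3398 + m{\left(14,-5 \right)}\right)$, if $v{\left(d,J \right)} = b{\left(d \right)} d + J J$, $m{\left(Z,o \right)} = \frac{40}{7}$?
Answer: $- \frac{89522420}{7} \approx -1.2789 \cdot 10^{7}$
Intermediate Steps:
$K{\left(D \right)} = -10 - 2 D$ ($K{\left(D \right)} = - 2 \left(D - -5\right) = - 2 \left(D + 5\right) = - 2 \left(5 + D\right) = -10 - 2 D$)
$b{\left(c \right)} = -4$ ($b{\left(c \right)} = -10 - -6 = -10 + 6 = -4$)
$m{\left(Z,o \right)} = \frac{40}{7}$ ($m{\left(Z,o \right)} = 40 \cdot \frac{1}{7} = \frac{40}{7}$)
$v{\left(d,J \right)} = J^{2} - 4 d$ ($v{\left(d,J \right)} = - 4 d + J J = - 4 d + J^{2} = J^{2} - 4 d$)
$\left(2637 + v{\left(-11,33 \right)}\right) \left(-3398 + m{\left(14,-5 \right)}\right) = \left(2637 - \left(-44 - 33^{2}\right)\right) \left(-3398 + \frac{40}{7}\right) = \left(2637 + \left(1089 + 44\right)\right) \left(- \frac{23746}{7}\right) = \left(2637 + 1133\right) \left(- \frac{23746}{7}\right) = 3770 \left(- \frac{23746}{7}\right) = - \frac{89522420}{7}$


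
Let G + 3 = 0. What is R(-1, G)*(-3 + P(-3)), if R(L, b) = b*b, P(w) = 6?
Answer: 27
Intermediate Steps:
G = -3 (G = -3 + 0 = -3)
R(L, b) = b²
R(-1, G)*(-3 + P(-3)) = (-3)²*(-3 + 6) = 9*3 = 27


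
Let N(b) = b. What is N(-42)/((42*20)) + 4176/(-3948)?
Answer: -7289/6580 ≈ -1.1077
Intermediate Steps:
N(-42)/((42*20)) + 4176/(-3948) = -42/(42*20) + 4176/(-3948) = -42/840 + 4176*(-1/3948) = -42*1/840 - 348/329 = -1/20 - 348/329 = -7289/6580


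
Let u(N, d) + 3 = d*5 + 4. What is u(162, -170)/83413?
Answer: -849/83413 ≈ -0.010178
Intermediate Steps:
u(N, d) = 1 + 5*d (u(N, d) = -3 + (d*5 + 4) = -3 + (5*d + 4) = -3 + (4 + 5*d) = 1 + 5*d)
u(162, -170)/83413 = (1 + 5*(-170))/83413 = (1 - 850)*(1/83413) = -849*1/83413 = -849/83413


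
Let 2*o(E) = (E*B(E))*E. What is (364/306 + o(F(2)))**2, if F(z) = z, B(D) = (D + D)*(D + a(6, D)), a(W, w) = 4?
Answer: 56640676/23409 ≈ 2419.6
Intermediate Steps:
B(D) = 2*D*(4 + D) (B(D) = (D + D)*(D + 4) = (2*D)*(4 + D) = 2*D*(4 + D))
o(E) = E**3*(4 + E) (o(E) = ((E*(2*E*(4 + E)))*E)/2 = ((2*E**2*(4 + E))*E)/2 = (2*E**3*(4 + E))/2 = E**3*(4 + E))
(364/306 + o(F(2)))**2 = (364/306 + 2**3*(4 + 2))**2 = (364*(1/306) + 8*6)**2 = (182/153 + 48)**2 = (7526/153)**2 = 56640676/23409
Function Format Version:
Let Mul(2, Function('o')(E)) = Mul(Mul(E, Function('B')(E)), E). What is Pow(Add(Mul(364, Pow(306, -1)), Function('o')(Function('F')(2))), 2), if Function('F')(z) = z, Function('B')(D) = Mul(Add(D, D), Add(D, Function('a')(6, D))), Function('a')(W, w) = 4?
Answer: Rational(56640676, 23409) ≈ 2419.6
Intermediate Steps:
Function('B')(D) = Mul(2, D, Add(4, D)) (Function('B')(D) = Mul(Add(D, D), Add(D, 4)) = Mul(Mul(2, D), Add(4, D)) = Mul(2, D, Add(4, D)))
Function('o')(E) = Mul(Pow(E, 3), Add(4, E)) (Function('o')(E) = Mul(Rational(1, 2), Mul(Mul(E, Mul(2, E, Add(4, E))), E)) = Mul(Rational(1, 2), Mul(Mul(2, Pow(E, 2), Add(4, E)), E)) = Mul(Rational(1, 2), Mul(2, Pow(E, 3), Add(4, E))) = Mul(Pow(E, 3), Add(4, E)))
Pow(Add(Mul(364, Pow(306, -1)), Function('o')(Function('F')(2))), 2) = Pow(Add(Mul(364, Pow(306, -1)), Mul(Pow(2, 3), Add(4, 2))), 2) = Pow(Add(Mul(364, Rational(1, 306)), Mul(8, 6)), 2) = Pow(Add(Rational(182, 153), 48), 2) = Pow(Rational(7526, 153), 2) = Rational(56640676, 23409)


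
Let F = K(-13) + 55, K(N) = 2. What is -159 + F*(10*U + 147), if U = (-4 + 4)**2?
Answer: 8220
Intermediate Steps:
U = 0 (U = 0**2 = 0)
F = 57 (F = 2 + 55 = 57)
-159 + F*(10*U + 147) = -159 + 57*(10*0 + 147) = -159 + 57*(0 + 147) = -159 + 57*147 = -159 + 8379 = 8220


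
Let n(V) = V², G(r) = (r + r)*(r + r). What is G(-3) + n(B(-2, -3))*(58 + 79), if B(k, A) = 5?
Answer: 3461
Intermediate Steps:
G(r) = 4*r² (G(r) = (2*r)*(2*r) = 4*r²)
G(-3) + n(B(-2, -3))*(58 + 79) = 4*(-3)² + 5²*(58 + 79) = 4*9 + 25*137 = 36 + 3425 = 3461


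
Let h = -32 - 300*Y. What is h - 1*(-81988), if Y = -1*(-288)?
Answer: -4444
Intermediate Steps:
Y = 288
h = -86432 (h = -32 - 300*288 = -32 - 86400 = -86432)
h - 1*(-81988) = -86432 - 1*(-81988) = -86432 + 81988 = -4444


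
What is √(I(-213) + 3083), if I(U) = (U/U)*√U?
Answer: √(3083 + I*√213) ≈ 55.525 + 0.1314*I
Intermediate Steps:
I(U) = √U (I(U) = 1*√U = √U)
√(I(-213) + 3083) = √(√(-213) + 3083) = √(I*√213 + 3083) = √(3083 + I*√213)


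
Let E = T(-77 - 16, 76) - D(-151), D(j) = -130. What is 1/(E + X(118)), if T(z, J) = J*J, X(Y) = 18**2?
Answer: 1/6230 ≈ 0.00016051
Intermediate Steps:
X(Y) = 324
T(z, J) = J**2
E = 5906 (E = 76**2 - 1*(-130) = 5776 + 130 = 5906)
1/(E + X(118)) = 1/(5906 + 324) = 1/6230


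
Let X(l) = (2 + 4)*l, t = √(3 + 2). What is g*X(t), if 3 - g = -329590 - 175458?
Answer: 3030306*√5 ≈ 6.7760e+6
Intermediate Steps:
t = √5 ≈ 2.2361
X(l) = 6*l
g = 505051 (g = 3 - (-329590 - 175458) = 3 - 1*(-505048) = 3 + 505048 = 505051)
g*X(t) = 505051*(6*√5) = 3030306*√5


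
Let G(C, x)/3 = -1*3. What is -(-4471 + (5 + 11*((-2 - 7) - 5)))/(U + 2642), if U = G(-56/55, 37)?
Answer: 4620/2633 ≈ 1.7547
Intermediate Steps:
G(C, x) = -9 (G(C, x) = 3*(-1*3) = 3*(-3) = -9)
U = -9
-(-4471 + (5 + 11*((-2 - 7) - 5)))/(U + 2642) = -(-4471 + (5 + 11*((-2 - 7) - 5)))/(-9 + 2642) = -(-4471 + (5 + 11*(-9 - 5)))/2633 = -(-4471 + (5 + 11*(-14)))/2633 = -(-4471 + (5 - 154))/2633 = -(-4471 - 149)/2633 = -(-4620)/2633 = -1*(-4620/2633) = 4620/2633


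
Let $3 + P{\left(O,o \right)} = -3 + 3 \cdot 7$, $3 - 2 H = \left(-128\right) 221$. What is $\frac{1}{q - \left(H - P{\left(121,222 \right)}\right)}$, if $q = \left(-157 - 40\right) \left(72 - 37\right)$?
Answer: $- \frac{2}{42051} \approx -4.7561 \cdot 10^{-5}$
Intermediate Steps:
$H = \frac{28291}{2}$ ($H = \frac{3}{2} - \frac{\left(-128\right) 221}{2} = \frac{3}{2} - -14144 = \frac{3}{2} + 14144 = \frac{28291}{2} \approx 14146.0$)
$P{\left(O,o \right)} = 15$ ($P{\left(O,o \right)} = -3 + \left(-3 + 3 \cdot 7\right) = -3 + \left(-3 + 21\right) = -3 + 18 = 15$)
$q = -6895$ ($q = - 197 \left(72 - 37\right) = \left(-197\right) 35 = -6895$)
$\frac{1}{q - \left(H - P{\left(121,222 \right)}\right)} = \frac{1}{-6895 + \left(15 - \frac{28291}{2}\right)} = \frac{1}{-6895 - \frac{28261}{2}} = \frac{1}{- \frac{42051}{2}} = - \frac{2}{42051}$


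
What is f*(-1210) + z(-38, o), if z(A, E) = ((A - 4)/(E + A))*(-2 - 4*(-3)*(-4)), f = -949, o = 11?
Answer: 10333910/9 ≈ 1.1482e+6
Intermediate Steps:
z(A, E) = -50*(-4 + A)/(A + E) (z(A, E) = ((-4 + A)/(A + E))*(-2 + 12*(-4)) = ((-4 + A)/(A + E))*(-2 - 48) = ((-4 + A)/(A + E))*(-50) = -50*(-4 + A)/(A + E))
f*(-1210) + z(-38, o) = -949*(-1210) + 50*(4 - 1*(-38))/(-38 + 11) = 1148290 + 50*(4 + 38)/(-27) = 1148290 + 50*(-1/27)*42 = 1148290 - 700/9 = 10333910/9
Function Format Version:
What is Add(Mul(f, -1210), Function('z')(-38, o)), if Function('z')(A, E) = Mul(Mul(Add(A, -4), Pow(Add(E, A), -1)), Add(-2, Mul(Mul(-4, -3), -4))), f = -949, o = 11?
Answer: Rational(10333910, 9) ≈ 1.1482e+6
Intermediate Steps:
Function('z')(A, E) = Mul(-50, Pow(Add(A, E), -1), Add(-4, A)) (Function('z')(A, E) = Mul(Mul(Add(-4, A), Pow(Add(A, E), -1)), Add(-2, Mul(12, -4))) = Mul(Mul(Pow(Add(A, E), -1), Add(-4, A)), Add(-2, -48)) = Mul(Mul(Pow(Add(A, E), -1), Add(-4, A)), -50) = Mul(-50, Pow(Add(A, E), -1), Add(-4, A)))
Add(Mul(f, -1210), Function('z')(-38, o)) = Add(Mul(-949, -1210), Mul(50, Pow(Add(-38, 11), -1), Add(4, Mul(-1, -38)))) = Add(1148290, Mul(50, Pow(-27, -1), Add(4, 38))) = Add(1148290, Mul(50, Rational(-1, 27), 42)) = Add(1148290, Rational(-700, 9)) = Rational(10333910, 9)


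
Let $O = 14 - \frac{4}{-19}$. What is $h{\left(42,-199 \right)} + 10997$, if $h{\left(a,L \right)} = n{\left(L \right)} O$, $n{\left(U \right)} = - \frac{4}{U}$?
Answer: $\frac{41580737}{3781} \approx 10997.0$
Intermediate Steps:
$O = \frac{270}{19}$ ($O = 14 - - \frac{4}{19} = 14 + \frac{4}{19} = \frac{270}{19} \approx 14.211$)
$h{\left(a,L \right)} = - \frac{1080}{19 L}$ ($h{\left(a,L \right)} = - \frac{4}{L} \frac{270}{19} = - \frac{1080}{19 L}$)
$h{\left(42,-199 \right)} + 10997 = - \frac{1080}{19 \left(-199\right)} + 10997 = \left(- \frac{1080}{19}\right) \left(- \frac{1}{199}\right) + 10997 = \frac{1080}{3781} + 10997 = \frac{41580737}{3781}$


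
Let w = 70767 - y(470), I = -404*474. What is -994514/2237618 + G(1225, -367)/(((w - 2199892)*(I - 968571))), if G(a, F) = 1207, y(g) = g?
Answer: -1228459932964398842/2763987295605307785 ≈ -0.44445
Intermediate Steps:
I = -191496
w = 70297 (w = 70767 - 1*470 = 70767 - 470 = 70297)
-994514/2237618 + G(1225, -367)/(((w - 2199892)*(I - 968571))) = -994514/2237618 + 1207/(((70297 - 2199892)*(-191496 - 968571))) = -994514*1/2237618 + 1207/((-2129595*(-1160067))) = -497257/1118809 + 1207/2470472882865 = -1228459932964398842/2763987295605307785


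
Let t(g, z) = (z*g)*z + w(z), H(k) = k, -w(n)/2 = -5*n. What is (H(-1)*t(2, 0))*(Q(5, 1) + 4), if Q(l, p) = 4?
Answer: 0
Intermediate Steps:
w(n) = 10*n (w(n) = -(-10)*n = 10*n)
t(g, z) = 10*z + g*z² (t(g, z) = (z*g)*z + 10*z = (g*z)*z + 10*z = g*z² + 10*z = 10*z + g*z²)
(H(-1)*t(2, 0))*(Q(5, 1) + 4) = (-0*(10 + 2*0))*(4 + 4) = -0*(10 + 0)*8 = -0*10*8 = -1*0*8 = 0*8 = 0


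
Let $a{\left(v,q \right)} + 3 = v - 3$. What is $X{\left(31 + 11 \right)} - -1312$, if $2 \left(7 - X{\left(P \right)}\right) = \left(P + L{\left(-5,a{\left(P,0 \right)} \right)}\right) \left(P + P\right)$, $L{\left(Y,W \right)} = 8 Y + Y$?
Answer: $1445$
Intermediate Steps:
$a{\left(v,q \right)} = -6 + v$ ($a{\left(v,q \right)} = -3 + \left(v - 3\right) = -3 + \left(-3 + v\right) = -6 + v$)
$L{\left(Y,W \right)} = 9 Y$
$X{\left(P \right)} = 7 - P \left(-45 + P\right)$ ($X{\left(P \right)} = 7 - \frac{\left(P + 9 \left(-5\right)\right) \left(P + P\right)}{2} = 7 - \frac{\left(P - 45\right) 2 P}{2} = 7 - \frac{\left(-45 + P\right) 2 P}{2} = 7 - \frac{2 P \left(-45 + P\right)}{2} = 7 - P \left(-45 + P\right)$)
$X{\left(31 + 11 \right)} - -1312 = \left(7 - \left(31 + 11\right)^{2} + 45 \left(31 + 11\right)\right) - -1312 = \left(7 - 42^{2} + 45 \cdot 42\right) + 1312 = \left(7 - 1764 + 1890\right) + 1312 = 133 + 1312 = 1445$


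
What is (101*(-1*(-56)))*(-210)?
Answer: -1187760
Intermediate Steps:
(101*(-1*(-56)))*(-210) = (101*56)*(-210) = 5656*(-210) = -1187760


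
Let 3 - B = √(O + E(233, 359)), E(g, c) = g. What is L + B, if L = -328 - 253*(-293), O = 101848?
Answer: 73804 - √102081 ≈ 73485.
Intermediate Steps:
B = 3 - √102081 (B = 3 - √(101848 + 233) = 3 - √102081 ≈ -316.50)
L = 73801 (L = -328 + 74129 = 73801)
L + B = 73801 + (3 - √102081) = 73804 - √102081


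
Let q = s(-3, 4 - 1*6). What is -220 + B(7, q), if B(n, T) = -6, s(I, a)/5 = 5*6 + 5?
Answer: -226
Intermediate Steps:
s(I, a) = 175 (s(I, a) = 5*(5*6 + 5) = 5*(30 + 5) = 5*35 = 175)
q = 175
-220 + B(7, q) = -220 - 6 = -226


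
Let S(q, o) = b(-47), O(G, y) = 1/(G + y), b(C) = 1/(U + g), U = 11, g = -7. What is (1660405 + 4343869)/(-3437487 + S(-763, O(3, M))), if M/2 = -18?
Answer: -24017096/13749947 ≈ -1.7467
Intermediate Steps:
M = -36 (M = 2*(-18) = -36)
b(C) = ¼ (b(C) = 1/(11 - 7) = 1/4 = ¼)
S(q, o) = ¼
(1660405 + 4343869)/(-3437487 + S(-763, O(3, M))) = (1660405 + 4343869)/(-3437487 + ¼) = 6004274/(-13749947/4) = 6004274*(-4/13749947) = -24017096/13749947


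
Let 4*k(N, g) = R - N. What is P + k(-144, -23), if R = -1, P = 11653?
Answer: 46755/4 ≈ 11689.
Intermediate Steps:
k(N, g) = -1/4 - N/4 (k(N, g) = (-1 - N)/4 = -1/4 - N/4)
P + k(-144, -23) = 11653 + (-1/4 - 1/4*(-144)) = 11653 + (-1/4 + 36) = 11653 + 143/4 = 46755/4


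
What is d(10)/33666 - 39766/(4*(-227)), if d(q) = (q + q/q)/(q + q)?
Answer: 6693813277/152843640 ≈ 43.795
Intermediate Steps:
d(q) = (1 + q)/(2*q) (d(q) = (q + 1)/((2*q)) = (1 + q)*(1/(2*q)) = (1 + q)/(2*q))
d(10)/33666 - 39766/(4*(-227)) = ((1/2)*(1 + 10)/10)/33666 - 39766/(4*(-227)) = ((1/2)*(1/10)*11)*(1/33666) - 39766/(-908) = (11/20)*(1/33666) - 39766*(-1/908) = 11/673320 + 19883/454 = 6693813277/152843640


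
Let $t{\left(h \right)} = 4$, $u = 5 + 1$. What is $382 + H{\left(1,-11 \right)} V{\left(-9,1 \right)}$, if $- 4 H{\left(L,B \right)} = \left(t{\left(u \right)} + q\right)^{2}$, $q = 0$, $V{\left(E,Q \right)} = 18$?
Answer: $310$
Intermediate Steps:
$u = 6$
$H{\left(L,B \right)} = -4$ ($H{\left(L,B \right)} = - \frac{\left(4 + 0\right)^{2}}{4} = - \frac{4^{2}}{4} = \left(- \frac{1}{4}\right) 16 = -4$)
$382 + H{\left(1,-11 \right)} V{\left(-9,1 \right)} = 382 - 72 = 310$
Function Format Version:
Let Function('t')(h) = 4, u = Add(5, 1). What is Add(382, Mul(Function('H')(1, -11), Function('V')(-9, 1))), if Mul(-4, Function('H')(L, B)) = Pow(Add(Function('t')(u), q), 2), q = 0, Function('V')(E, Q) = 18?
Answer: 310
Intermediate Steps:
u = 6
Function('H')(L, B) = -4 (Function('H')(L, B) = Mul(Rational(-1, 4), Pow(Add(4, 0), 2)) = Mul(Rational(-1, 4), Pow(4, 2)) = Mul(Rational(-1, 4), 16) = -4)
Add(382, Mul(Function('H')(1, -11), Function('V')(-9, 1))) = Add(382, Mul(-4, 18)) = Add(382, -72) = 310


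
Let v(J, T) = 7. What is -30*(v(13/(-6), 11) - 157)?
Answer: 4500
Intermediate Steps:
-30*(v(13/(-6), 11) - 157) = -30*(7 - 157) = -30*(-150) = 4500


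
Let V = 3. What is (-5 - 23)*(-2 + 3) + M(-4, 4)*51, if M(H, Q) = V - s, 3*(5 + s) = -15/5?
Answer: 431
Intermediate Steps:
s = -6 (s = -5 + (-15/5)/3 = -5 + (-5*⅗)/3 = -5 + (⅓)*(-3) = -5 - 1 = -6)
M(H, Q) = 9 (M(H, Q) = 3 - 1*(-6) = 3 + 6 = 9)
(-5 - 23)*(-2 + 3) + M(-4, 4)*51 = (-5 - 23)*(-2 + 3) + 9*51 = -28*1 + 459 = -28 + 459 = 431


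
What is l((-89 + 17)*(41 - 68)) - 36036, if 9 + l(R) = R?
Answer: -34101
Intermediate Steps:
l(R) = -9 + R
l((-89 + 17)*(41 - 68)) - 36036 = (-9 + (-89 + 17)*(41 - 68)) - 36036 = (-9 - 72*(-27)) - 36036 = (-9 + 1944) - 36036 = 1935 - 36036 = -34101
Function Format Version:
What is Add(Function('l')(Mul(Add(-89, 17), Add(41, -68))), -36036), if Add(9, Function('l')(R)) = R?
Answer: -34101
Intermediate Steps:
Function('l')(R) = Add(-9, R)
Add(Function('l')(Mul(Add(-89, 17), Add(41, -68))), -36036) = Add(Add(-9, Mul(Add(-89, 17), Add(41, -68))), -36036) = Add(Add(-9, Mul(-72, -27)), -36036) = Add(Add(-9, 1944), -36036) = Add(1935, -36036) = -34101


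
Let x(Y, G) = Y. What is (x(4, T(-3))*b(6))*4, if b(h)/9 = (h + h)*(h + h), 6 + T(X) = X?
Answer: 20736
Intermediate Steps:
T(X) = -6 + X
b(h) = 36*h² (b(h) = 9*((h + h)*(h + h)) = 9*((2*h)*(2*h)) = 9*(4*h²) = 36*h²)
(x(4, T(-3))*b(6))*4 = (4*(36*6²))*4 = (4*(36*36))*4 = (4*1296)*4 = 5184*4 = 20736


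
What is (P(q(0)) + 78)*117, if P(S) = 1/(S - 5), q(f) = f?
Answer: 45513/5 ≈ 9102.6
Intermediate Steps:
P(S) = 1/(-5 + S)
(P(q(0)) + 78)*117 = (1/(-5 + 0) + 78)*117 = (1/(-5) + 78)*117 = (-⅕ + 78)*117 = (389/5)*117 = 45513/5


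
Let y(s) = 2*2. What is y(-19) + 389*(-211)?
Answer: -82075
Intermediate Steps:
y(s) = 4
y(-19) + 389*(-211) = 4 + 389*(-211) = 4 - 82079 = -82075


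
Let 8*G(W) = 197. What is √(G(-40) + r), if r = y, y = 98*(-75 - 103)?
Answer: I*√278710/4 ≈ 131.98*I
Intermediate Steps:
y = -17444 (y = 98*(-178) = -17444)
G(W) = 197/8 (G(W) = (⅛)*197 = 197/8)
r = -17444
√(G(-40) + r) = √(197/8 - 17444) = √(-139355/8) = I*√278710/4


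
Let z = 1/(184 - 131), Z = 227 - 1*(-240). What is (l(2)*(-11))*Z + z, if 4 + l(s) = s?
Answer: 544523/53 ≈ 10274.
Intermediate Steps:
Z = 467 (Z = 227 + 240 = 467)
l(s) = -4 + s
z = 1/53 ≈ 0.018868
(l(2)*(-11))*Z + z = ((-4 + 2)*(-11))*467 + 1/53 = -2*(-11)*467 + 1/53 = 22*467 + 1/53 = 10274 + 1/53 = 544523/53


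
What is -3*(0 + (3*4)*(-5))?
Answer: 180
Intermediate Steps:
-3*(0 + (3*4)*(-5)) = -3*(0 + 12*(-5)) = -3*(0 - 60) = -3*(-60) = 180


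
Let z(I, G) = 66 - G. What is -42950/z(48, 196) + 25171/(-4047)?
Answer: 17054642/52611 ≈ 324.17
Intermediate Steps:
-42950/z(48, 196) + 25171/(-4047) = -42950/(66 - 1*196) + 25171/(-4047) = -42950/(66 - 196) + 25171*(-1/4047) = -42950/(-130) - 25171/4047 = -42950*(-1/130) - 25171/4047 = 4295/13 - 25171/4047 = 17054642/52611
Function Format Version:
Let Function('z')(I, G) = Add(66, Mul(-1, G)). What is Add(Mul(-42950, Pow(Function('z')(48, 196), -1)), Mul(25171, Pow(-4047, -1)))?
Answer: Rational(17054642, 52611) ≈ 324.17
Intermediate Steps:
Add(Mul(-42950, Pow(Function('z')(48, 196), -1)), Mul(25171, Pow(-4047, -1))) = Add(Mul(-42950, Pow(Add(66, Mul(-1, 196)), -1)), Mul(25171, Pow(-4047, -1))) = Add(Mul(-42950, Pow(Add(66, -196), -1)), Mul(25171, Rational(-1, 4047))) = Add(Mul(-42950, Pow(-130, -1)), Rational(-25171, 4047)) = Add(Mul(-42950, Rational(-1, 130)), Rational(-25171, 4047)) = Add(Rational(4295, 13), Rational(-25171, 4047)) = Rational(17054642, 52611)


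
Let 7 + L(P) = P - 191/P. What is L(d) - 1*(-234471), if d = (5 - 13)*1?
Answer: 1875839/8 ≈ 2.3448e+5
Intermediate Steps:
d = -8 (d = -8*1 = -8)
L(P) = -7 + P - 191/P (L(P) = -7 + (P - 191/P) = -7 + P - 191/P)
L(d) - 1*(-234471) = (-7 - 8 - 191/(-8)) - 1*(-234471) = (-7 - 8 - 191*(-⅛)) + 234471 = (-7 - 8 + 191/8) + 234471 = 71/8 + 234471 = 1875839/8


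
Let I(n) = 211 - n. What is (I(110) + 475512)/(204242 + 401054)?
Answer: 475613/605296 ≈ 0.78575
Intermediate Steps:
(I(110) + 475512)/(204242 + 401054) = ((211 - 1*110) + 475512)/(204242 + 401054) = ((211 - 110) + 475512)/605296 = (101 + 475512)*(1/605296) = 475613*(1/605296) = 475613/605296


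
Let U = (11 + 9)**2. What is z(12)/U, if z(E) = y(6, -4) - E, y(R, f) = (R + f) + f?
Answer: -7/200 ≈ -0.035000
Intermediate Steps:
U = 400 (U = 20**2 = 400)
y(R, f) = R + 2*f
z(E) = -2 - E (z(E) = (6 + 2*(-4)) - E = (6 - 8) - E = -2 - E)
z(12)/U = (-2 - 1*12)/400 = (-2 - 12)*(1/400) = -14*1/400 = -7/200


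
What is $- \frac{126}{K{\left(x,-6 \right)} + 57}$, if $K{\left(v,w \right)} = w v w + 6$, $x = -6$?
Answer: $\frac{14}{17} \approx 0.82353$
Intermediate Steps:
$K{\left(v,w \right)} = 6 + v w^{2}$ ($K{\left(v,w \right)} = v w w + 6 = v w^{2} + 6 = 6 + v w^{2}$)
$- \frac{126}{K{\left(x,-6 \right)} + 57} = - \frac{126}{\left(6 - 6 \left(-6\right)^{2}\right) + 57} = - \frac{126}{\left(6 - 216\right) + 57} = - \frac{126}{-210 + 57} = - \frac{126}{-153} = \left(-126\right) \left(- \frac{1}{153}\right) = \frac{14}{17}$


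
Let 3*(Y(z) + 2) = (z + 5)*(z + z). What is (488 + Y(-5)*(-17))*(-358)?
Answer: -186876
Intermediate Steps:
Y(z) = -2 + 2*z*(5 + z)/3 (Y(z) = -2 + ((z + 5)*(z + z))/3 = -2 + ((5 + z)*(2*z))/3 = -2 + (2*z*(5 + z))/3 = -2 + 2*z*(5 + z)/3)
(488 + Y(-5)*(-17))*(-358) = (488 + (-2 + (2/3)*(-5)**2 + (10/3)*(-5))*(-17))*(-358) = (488 + (-2 + (2/3)*25 - 50/3)*(-17))*(-358) = (488 + (-2 + 50/3 - 50/3)*(-17))*(-358) = (488 - 2*(-17))*(-358) = (488 + 34)*(-358) = 522*(-358) = -186876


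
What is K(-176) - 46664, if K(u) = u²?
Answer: -15688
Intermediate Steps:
K(-176) - 46664 = (-176)² - 46664 = 30976 - 46664 = -15688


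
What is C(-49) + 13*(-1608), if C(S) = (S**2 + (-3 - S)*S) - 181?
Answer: -20938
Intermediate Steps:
C(S) = -181 + S**2 + S*(-3 - S) (C(S) = (S**2 + S*(-3 - S)) - 181 = -181 + S**2 + S*(-3 - S))
C(-49) + 13*(-1608) = (-181 - 3*(-49)) + 13*(-1608) = (-181 + 147) - 20904 = -34 - 20904 = -20938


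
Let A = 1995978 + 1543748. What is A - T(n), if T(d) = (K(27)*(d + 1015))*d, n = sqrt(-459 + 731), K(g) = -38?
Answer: 3550062 + 154280*sqrt(17) ≈ 4.1862e+6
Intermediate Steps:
A = 3539726
n = 4*sqrt(17) (n = sqrt(272) = 4*sqrt(17) ≈ 16.492)
T(d) = d*(-38570 - 38*d) (T(d) = (-38*(d + 1015))*d = (-38*(1015 + d))*d = (-38570 - 38*d)*d = d*(-38570 - 38*d))
A - T(n) = 3539726 - (-38)*4*sqrt(17)*(1015 + 4*sqrt(17)) = 3539726 - (-152)*sqrt(17)*(1015 + 4*sqrt(17)) = 3539726 + 152*sqrt(17)*(1015 + 4*sqrt(17))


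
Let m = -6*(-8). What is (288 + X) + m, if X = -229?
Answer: 107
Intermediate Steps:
m = 48
(288 + X) + m = (288 - 229) + 48 = 59 + 48 = 107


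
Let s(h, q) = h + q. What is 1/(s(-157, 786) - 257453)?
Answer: -1/256824 ≈ -3.8937e-6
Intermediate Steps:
1/(s(-157, 786) - 257453) = 1/((-157 + 786) - 257453) = 1/(629 - 257453) = 1/(-256824) = -1/256824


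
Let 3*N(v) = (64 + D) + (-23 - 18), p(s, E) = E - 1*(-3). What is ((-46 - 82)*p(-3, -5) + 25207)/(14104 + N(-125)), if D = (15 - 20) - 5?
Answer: 76389/42325 ≈ 1.8048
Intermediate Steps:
D = -10 (D = -5 - 5 = -10)
p(s, E) = 3 + E (p(s, E) = E + 3 = 3 + E)
N(v) = 13/3 (N(v) = ((64 - 10) + (-23 - 18))/3 = (54 - 41)/3 = (⅓)*13 = 13/3)
((-46 - 82)*p(-3, -5) + 25207)/(14104 + N(-125)) = ((-46 - 82)*(3 - 5) + 25207)/(14104 + 13/3) = (-128*(-2) + 25207)/(42325/3) = (256 + 25207)*(3/42325) = 25463*(3/42325) = 76389/42325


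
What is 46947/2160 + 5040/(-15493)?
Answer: 238821157/11154960 ≈ 21.409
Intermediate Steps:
46947/2160 + 5040/(-15493) = 46947*(1/2160) + 5040*(-1/15493) = 15649/720 - 5040/15493 = 238821157/11154960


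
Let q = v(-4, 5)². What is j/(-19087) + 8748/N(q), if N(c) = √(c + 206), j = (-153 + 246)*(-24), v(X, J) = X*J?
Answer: 2232/19087 + 1458*√606/101 ≈ 355.48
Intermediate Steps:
v(X, J) = J*X
j = -2232 (j = 93*(-24) = -2232)
q = 400 (q = (5*(-4))² = (-20)² = 400)
N(c) = √(206 + c)
j/(-19087) + 8748/N(q) = -2232/(-19087) + 8748/(√(206 + 400)) = -2232*(-1/19087) + 8748/(√606) = 2232/19087 + 8748*(√606/606) = 2232/19087 + 1458*√606/101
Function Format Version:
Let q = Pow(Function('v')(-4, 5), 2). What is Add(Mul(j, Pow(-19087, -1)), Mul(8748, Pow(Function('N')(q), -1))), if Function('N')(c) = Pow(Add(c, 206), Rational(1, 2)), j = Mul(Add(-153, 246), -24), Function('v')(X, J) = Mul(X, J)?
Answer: Add(Rational(2232, 19087), Mul(Rational(1458, 101), Pow(606, Rational(1, 2)))) ≈ 355.48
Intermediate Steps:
Function('v')(X, J) = Mul(J, X)
j = -2232 (j = Mul(93, -24) = -2232)
q = 400 (q = Pow(Mul(5, -4), 2) = Pow(-20, 2) = 400)
Function('N')(c) = Pow(Add(206, c), Rational(1, 2))
Add(Mul(j, Pow(-19087, -1)), Mul(8748, Pow(Function('N')(q), -1))) = Add(Mul(-2232, Pow(-19087, -1)), Mul(8748, Pow(Pow(Add(206, 400), Rational(1, 2)), -1))) = Add(Mul(-2232, Rational(-1, 19087)), Mul(8748, Pow(Pow(606, Rational(1, 2)), -1))) = Add(Rational(2232, 19087), Mul(8748, Mul(Rational(1, 606), Pow(606, Rational(1, 2))))) = Add(Rational(2232, 19087), Mul(Rational(1458, 101), Pow(606, Rational(1, 2))))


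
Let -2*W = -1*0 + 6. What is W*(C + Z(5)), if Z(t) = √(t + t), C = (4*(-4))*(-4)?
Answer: -192 - 3*√10 ≈ -201.49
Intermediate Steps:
C = 64 (C = -16*(-4) = 64)
W = -3 (W = -(-1*0 + 6)/2 = -(0 + 6)/2 = -½*6 = -3)
Z(t) = √2*√t (Z(t) = √(2*t) = √2*√t)
W*(C + Z(5)) = -3*(64 + √2*√5) = -3*(64 + √10) = -192 - 3*√10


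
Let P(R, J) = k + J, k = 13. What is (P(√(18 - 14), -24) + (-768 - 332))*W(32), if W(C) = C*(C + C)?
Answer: -2275328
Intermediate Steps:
W(C) = 2*C² (W(C) = C*(2*C) = 2*C²)
P(R, J) = 13 + J
(P(√(18 - 14), -24) + (-768 - 332))*W(32) = ((13 - 24) + (-768 - 332))*(2*32²) = (-11 - 1100)*(2*1024) = -1111*2048 = -2275328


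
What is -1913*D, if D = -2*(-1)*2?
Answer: -7652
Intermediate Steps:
D = 4 (D = 2*2 = 4)
-1913*D = -1913*4 = -7652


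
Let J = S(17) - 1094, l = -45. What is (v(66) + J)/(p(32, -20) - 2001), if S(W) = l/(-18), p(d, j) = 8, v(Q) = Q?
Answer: 2051/3986 ≈ 0.51455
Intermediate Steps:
S(W) = 5/2 (S(W) = -45/(-18) = -45*(-1/18) = 5/2)
J = -2183/2 (J = 5/2 - 1094 = -2183/2 ≈ -1091.5)
(v(66) + J)/(p(32, -20) - 2001) = (66 - 2183/2)/(8 - 2001) = -2051/2/(-1993) = -2051/2*(-1/1993) = 2051/3986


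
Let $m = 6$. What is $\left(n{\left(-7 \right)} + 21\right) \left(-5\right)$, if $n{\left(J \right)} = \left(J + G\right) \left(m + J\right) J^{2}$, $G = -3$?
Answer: $-2555$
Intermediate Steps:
$n{\left(J \right)} = J^{2} \left(-3 + J\right) \left(6 + J\right)$ ($n{\left(J \right)} = \left(J - 3\right) \left(6 + J\right) J^{2} = \left(-3 + J\right) \left(6 + J\right) J^{2} = J^{2} \left(-3 + J\right) \left(6 + J\right)$)
$\left(n{\left(-7 \right)} + 21\right) \left(-5\right) = \left(\left(-7\right)^{2} \left(-18 + \left(-7\right)^{2} + 3 \left(-7\right)\right) + 21\right) \left(-5\right) = \left(49 \left(-18 + 49 - 21\right) + 21\right) \left(-5\right) = \left(49 \cdot 10 + 21\right) \left(-5\right) = \left(490 + 21\right) \left(-5\right) = 511 \left(-5\right) = -2555$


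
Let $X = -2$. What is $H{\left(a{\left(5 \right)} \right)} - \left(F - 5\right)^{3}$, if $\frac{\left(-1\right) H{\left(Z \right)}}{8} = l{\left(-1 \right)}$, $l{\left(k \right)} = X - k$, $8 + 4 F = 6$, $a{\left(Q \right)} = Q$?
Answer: $\frac{1395}{8} \approx 174.38$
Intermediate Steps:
$F = - \frac{1}{2}$ ($F = -2 + \frac{1}{4} \cdot 6 = -2 + \frac{3}{2} = - \frac{1}{2} \approx -0.5$)
$l{\left(k \right)} = -2 - k$
$H{\left(Z \right)} = 8$ ($H{\left(Z \right)} = - 8 \left(-2 - -1\right) = - 8 \left(-2 + 1\right) = \left(-8\right) \left(-1\right) = 8$)
$H{\left(a{\left(5 \right)} \right)} - \left(F - 5\right)^{3} = 8 - \left(- \frac{1}{2} - 5\right)^{3} = 8 - \left(- \frac{11}{2}\right)^{3} = 8 - - \frac{1331}{8} = 8 + \frac{1331}{8} = \frac{1395}{8}$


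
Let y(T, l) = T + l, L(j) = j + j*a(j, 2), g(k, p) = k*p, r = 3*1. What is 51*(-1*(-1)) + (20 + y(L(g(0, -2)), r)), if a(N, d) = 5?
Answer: 74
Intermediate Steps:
r = 3
L(j) = 6*j (L(j) = j + j*5 = j + 5*j = 6*j)
51*(-1*(-1)) + (20 + y(L(g(0, -2)), r)) = 51*(-1*(-1)) + (20 + (6*(0*(-2)) + 3)) = 51*1 + (20 + (6*0 + 3)) = 51 + (20 + (0 + 3)) = 51 + (20 + 3) = 51 + 23 = 74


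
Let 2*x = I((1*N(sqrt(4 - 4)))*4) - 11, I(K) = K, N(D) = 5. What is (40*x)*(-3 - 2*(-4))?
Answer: 900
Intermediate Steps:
x = 9/2 (x = ((1*5)*4 - 11)/2 = (5*4 - 11)/2 = (20 - 11)/2 = (1/2)*9 = 9/2 ≈ 4.5000)
(40*x)*(-3 - 2*(-4)) = (40*(9/2))*(-3 - 2*(-4)) = 180*(-3 + 8) = 180*5 = 900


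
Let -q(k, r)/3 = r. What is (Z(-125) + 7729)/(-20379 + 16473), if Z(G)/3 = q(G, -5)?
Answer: -3887/1953 ≈ -1.9903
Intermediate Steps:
q(k, r) = -3*r
Z(G) = 45 (Z(G) = 3*(-3*(-5)) = 3*15 = 45)
(Z(-125) + 7729)/(-20379 + 16473) = (45 + 7729)/(-20379 + 16473) = 7774/(-3906) = 7774*(-1/3906) = -3887/1953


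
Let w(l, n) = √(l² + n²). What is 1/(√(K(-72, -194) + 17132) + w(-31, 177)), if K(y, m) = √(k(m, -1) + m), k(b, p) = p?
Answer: 1/(√32290 + √(17132 + I*√195)) ≈ 0.0032197 - 5.53e-7*I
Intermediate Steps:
K(y, m) = √(-1 + m)
1/(√(K(-72, -194) + 17132) + w(-31, 177)) = 1/(√(√(-1 - 194) + 17132) + √((-31)² + 177²)) = 1/(√(√(-195) + 17132) + √(961 + 31329)) = 1/(√(I*√195 + 17132) + √32290) = 1/(√(17132 + I*√195) + √32290) = 1/(√32290 + √(17132 + I*√195))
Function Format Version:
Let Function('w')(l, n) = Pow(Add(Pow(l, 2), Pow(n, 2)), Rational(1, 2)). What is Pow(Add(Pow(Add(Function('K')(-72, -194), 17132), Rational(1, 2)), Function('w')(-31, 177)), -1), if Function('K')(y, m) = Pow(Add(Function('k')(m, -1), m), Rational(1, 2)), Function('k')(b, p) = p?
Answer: Pow(Add(Pow(32290, Rational(1, 2)), Pow(Add(17132, Mul(I, Pow(195, Rational(1, 2)))), Rational(1, 2))), -1) ≈ Add(0.0032197, Mul(-5.53e-7, I))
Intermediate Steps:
Function('K')(y, m) = Pow(Add(-1, m), Rational(1, 2))
Pow(Add(Pow(Add(Function('K')(-72, -194), 17132), Rational(1, 2)), Function('w')(-31, 177)), -1) = Pow(Add(Pow(Add(Pow(Add(-1, -194), Rational(1, 2)), 17132), Rational(1, 2)), Pow(Add(Pow(-31, 2), Pow(177, 2)), Rational(1, 2))), -1) = Pow(Add(Pow(Add(Pow(-195, Rational(1, 2)), 17132), Rational(1, 2)), Pow(Add(961, 31329), Rational(1, 2))), -1) = Pow(Add(Pow(Add(Mul(I, Pow(195, Rational(1, 2))), 17132), Rational(1, 2)), Pow(32290, Rational(1, 2))), -1) = Pow(Add(Pow(Add(17132, Mul(I, Pow(195, Rational(1, 2)))), Rational(1, 2)), Pow(32290, Rational(1, 2))), -1) = Pow(Add(Pow(32290, Rational(1, 2)), Pow(Add(17132, Mul(I, Pow(195, Rational(1, 2)))), Rational(1, 2))), -1)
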